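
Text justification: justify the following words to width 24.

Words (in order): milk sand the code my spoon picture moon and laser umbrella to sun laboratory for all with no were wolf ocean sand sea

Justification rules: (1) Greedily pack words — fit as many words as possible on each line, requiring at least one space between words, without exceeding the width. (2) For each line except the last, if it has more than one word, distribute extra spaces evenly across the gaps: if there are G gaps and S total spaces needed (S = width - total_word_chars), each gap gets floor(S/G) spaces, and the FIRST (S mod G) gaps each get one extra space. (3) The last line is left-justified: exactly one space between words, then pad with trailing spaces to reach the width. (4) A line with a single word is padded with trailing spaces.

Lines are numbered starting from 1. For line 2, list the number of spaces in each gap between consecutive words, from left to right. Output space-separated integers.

Answer: 2 2 1

Derivation:
Line 1: ['milk', 'sand', 'the', 'code', 'my'] (min_width=21, slack=3)
Line 2: ['spoon', 'picture', 'moon', 'and'] (min_width=22, slack=2)
Line 3: ['laser', 'umbrella', 'to', 'sun'] (min_width=21, slack=3)
Line 4: ['laboratory', 'for', 'all', 'with'] (min_width=23, slack=1)
Line 5: ['no', 'were', 'wolf', 'ocean', 'sand'] (min_width=23, slack=1)
Line 6: ['sea'] (min_width=3, slack=21)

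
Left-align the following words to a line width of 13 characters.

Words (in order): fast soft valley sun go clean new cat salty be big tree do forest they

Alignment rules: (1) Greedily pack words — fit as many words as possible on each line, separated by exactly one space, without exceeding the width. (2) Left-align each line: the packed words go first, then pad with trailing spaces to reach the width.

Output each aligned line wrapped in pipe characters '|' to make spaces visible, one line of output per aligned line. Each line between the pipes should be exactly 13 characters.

Line 1: ['fast', 'soft'] (min_width=9, slack=4)
Line 2: ['valley', 'sun', 'go'] (min_width=13, slack=0)
Line 3: ['clean', 'new', 'cat'] (min_width=13, slack=0)
Line 4: ['salty', 'be', 'big'] (min_width=12, slack=1)
Line 5: ['tree', 'do'] (min_width=7, slack=6)
Line 6: ['forest', 'they'] (min_width=11, slack=2)

Answer: |fast soft    |
|valley sun go|
|clean new cat|
|salty be big |
|tree do      |
|forest they  |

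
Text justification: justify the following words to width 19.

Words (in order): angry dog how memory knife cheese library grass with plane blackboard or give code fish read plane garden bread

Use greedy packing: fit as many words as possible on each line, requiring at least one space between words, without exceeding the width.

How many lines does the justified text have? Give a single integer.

Line 1: ['angry', 'dog', 'how'] (min_width=13, slack=6)
Line 2: ['memory', 'knife', 'cheese'] (min_width=19, slack=0)
Line 3: ['library', 'grass', 'with'] (min_width=18, slack=1)
Line 4: ['plane', 'blackboard', 'or'] (min_width=19, slack=0)
Line 5: ['give', 'code', 'fish', 'read'] (min_width=19, slack=0)
Line 6: ['plane', 'garden', 'bread'] (min_width=18, slack=1)
Total lines: 6

Answer: 6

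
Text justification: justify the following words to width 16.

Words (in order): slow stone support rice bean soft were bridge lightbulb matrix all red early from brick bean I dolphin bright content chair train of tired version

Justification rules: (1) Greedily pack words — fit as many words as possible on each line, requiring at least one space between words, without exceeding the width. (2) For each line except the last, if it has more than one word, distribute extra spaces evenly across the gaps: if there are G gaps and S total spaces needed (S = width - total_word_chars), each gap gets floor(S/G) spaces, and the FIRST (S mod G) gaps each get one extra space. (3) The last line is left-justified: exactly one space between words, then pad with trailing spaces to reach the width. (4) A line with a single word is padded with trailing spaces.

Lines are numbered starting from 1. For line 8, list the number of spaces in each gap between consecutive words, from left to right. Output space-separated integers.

Answer: 3

Derivation:
Line 1: ['slow', 'stone'] (min_width=10, slack=6)
Line 2: ['support', 'rice'] (min_width=12, slack=4)
Line 3: ['bean', 'soft', 'were'] (min_width=14, slack=2)
Line 4: ['bridge', 'lightbulb'] (min_width=16, slack=0)
Line 5: ['matrix', 'all', 'red'] (min_width=14, slack=2)
Line 6: ['early', 'from', 'brick'] (min_width=16, slack=0)
Line 7: ['bean', 'I', 'dolphin'] (min_width=14, slack=2)
Line 8: ['bright', 'content'] (min_width=14, slack=2)
Line 9: ['chair', 'train', 'of'] (min_width=14, slack=2)
Line 10: ['tired', 'version'] (min_width=13, slack=3)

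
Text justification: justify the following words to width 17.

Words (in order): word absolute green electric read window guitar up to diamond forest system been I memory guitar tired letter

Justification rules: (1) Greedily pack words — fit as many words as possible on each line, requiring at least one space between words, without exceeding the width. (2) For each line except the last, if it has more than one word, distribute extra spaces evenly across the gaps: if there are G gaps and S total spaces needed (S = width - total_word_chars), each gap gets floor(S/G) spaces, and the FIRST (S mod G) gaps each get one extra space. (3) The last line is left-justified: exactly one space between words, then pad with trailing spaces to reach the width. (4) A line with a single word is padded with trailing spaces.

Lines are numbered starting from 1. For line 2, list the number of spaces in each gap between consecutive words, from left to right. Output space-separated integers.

Line 1: ['word', 'absolute'] (min_width=13, slack=4)
Line 2: ['green', 'electric'] (min_width=14, slack=3)
Line 3: ['read', 'window'] (min_width=11, slack=6)
Line 4: ['guitar', 'up', 'to'] (min_width=12, slack=5)
Line 5: ['diamond', 'forest'] (min_width=14, slack=3)
Line 6: ['system', 'been', 'I'] (min_width=13, slack=4)
Line 7: ['memory', 'guitar'] (min_width=13, slack=4)
Line 8: ['tired', 'letter'] (min_width=12, slack=5)

Answer: 4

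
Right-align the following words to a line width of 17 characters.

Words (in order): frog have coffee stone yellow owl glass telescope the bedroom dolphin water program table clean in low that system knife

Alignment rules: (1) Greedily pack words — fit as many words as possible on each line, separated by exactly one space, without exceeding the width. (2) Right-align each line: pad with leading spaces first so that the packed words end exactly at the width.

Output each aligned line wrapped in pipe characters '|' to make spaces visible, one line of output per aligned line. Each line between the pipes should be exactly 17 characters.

Line 1: ['frog', 'have', 'coffee'] (min_width=16, slack=1)
Line 2: ['stone', 'yellow', 'owl'] (min_width=16, slack=1)
Line 3: ['glass', 'telescope'] (min_width=15, slack=2)
Line 4: ['the', 'bedroom'] (min_width=11, slack=6)
Line 5: ['dolphin', 'water'] (min_width=13, slack=4)
Line 6: ['program', 'table'] (min_width=13, slack=4)
Line 7: ['clean', 'in', 'low', 'that'] (min_width=17, slack=0)
Line 8: ['system', 'knife'] (min_width=12, slack=5)

Answer: | frog have coffee|
| stone yellow owl|
|  glass telescope|
|      the bedroom|
|    dolphin water|
|    program table|
|clean in low that|
|     system knife|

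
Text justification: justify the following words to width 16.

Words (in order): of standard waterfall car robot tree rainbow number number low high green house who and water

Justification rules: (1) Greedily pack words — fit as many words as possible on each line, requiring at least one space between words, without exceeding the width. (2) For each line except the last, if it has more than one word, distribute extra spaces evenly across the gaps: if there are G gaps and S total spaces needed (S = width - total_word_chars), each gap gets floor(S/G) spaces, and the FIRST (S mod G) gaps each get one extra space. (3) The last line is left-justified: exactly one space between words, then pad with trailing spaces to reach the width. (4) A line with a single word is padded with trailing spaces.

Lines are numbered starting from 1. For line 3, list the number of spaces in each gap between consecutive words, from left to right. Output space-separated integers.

Answer: 7

Derivation:
Line 1: ['of', 'standard'] (min_width=11, slack=5)
Line 2: ['waterfall', 'car'] (min_width=13, slack=3)
Line 3: ['robot', 'tree'] (min_width=10, slack=6)
Line 4: ['rainbow', 'number'] (min_width=14, slack=2)
Line 5: ['number', 'low', 'high'] (min_width=15, slack=1)
Line 6: ['green', 'house', 'who'] (min_width=15, slack=1)
Line 7: ['and', 'water'] (min_width=9, slack=7)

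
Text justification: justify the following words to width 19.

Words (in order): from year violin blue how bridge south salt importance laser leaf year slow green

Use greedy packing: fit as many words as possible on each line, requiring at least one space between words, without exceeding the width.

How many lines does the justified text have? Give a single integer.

Answer: 6

Derivation:
Line 1: ['from', 'year', 'violin'] (min_width=16, slack=3)
Line 2: ['blue', 'how', 'bridge'] (min_width=15, slack=4)
Line 3: ['south', 'salt'] (min_width=10, slack=9)
Line 4: ['importance', 'laser'] (min_width=16, slack=3)
Line 5: ['leaf', 'year', 'slow'] (min_width=14, slack=5)
Line 6: ['green'] (min_width=5, slack=14)
Total lines: 6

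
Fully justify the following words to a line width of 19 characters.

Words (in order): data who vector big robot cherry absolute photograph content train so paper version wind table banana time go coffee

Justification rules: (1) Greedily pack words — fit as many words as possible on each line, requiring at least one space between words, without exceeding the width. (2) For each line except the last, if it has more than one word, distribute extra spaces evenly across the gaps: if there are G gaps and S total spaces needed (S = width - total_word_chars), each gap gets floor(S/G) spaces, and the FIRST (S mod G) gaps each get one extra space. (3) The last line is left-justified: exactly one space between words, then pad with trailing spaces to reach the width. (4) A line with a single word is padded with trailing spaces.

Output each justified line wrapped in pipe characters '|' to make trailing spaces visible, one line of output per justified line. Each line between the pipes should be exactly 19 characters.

Answer: |data who vector big|
|robot        cherry|
|absolute photograph|
|content   train  so|
|paper  version wind|
|table  banana  time|
|go coffee          |

Derivation:
Line 1: ['data', 'who', 'vector', 'big'] (min_width=19, slack=0)
Line 2: ['robot', 'cherry'] (min_width=12, slack=7)
Line 3: ['absolute', 'photograph'] (min_width=19, slack=0)
Line 4: ['content', 'train', 'so'] (min_width=16, slack=3)
Line 5: ['paper', 'version', 'wind'] (min_width=18, slack=1)
Line 6: ['table', 'banana', 'time'] (min_width=17, slack=2)
Line 7: ['go', 'coffee'] (min_width=9, slack=10)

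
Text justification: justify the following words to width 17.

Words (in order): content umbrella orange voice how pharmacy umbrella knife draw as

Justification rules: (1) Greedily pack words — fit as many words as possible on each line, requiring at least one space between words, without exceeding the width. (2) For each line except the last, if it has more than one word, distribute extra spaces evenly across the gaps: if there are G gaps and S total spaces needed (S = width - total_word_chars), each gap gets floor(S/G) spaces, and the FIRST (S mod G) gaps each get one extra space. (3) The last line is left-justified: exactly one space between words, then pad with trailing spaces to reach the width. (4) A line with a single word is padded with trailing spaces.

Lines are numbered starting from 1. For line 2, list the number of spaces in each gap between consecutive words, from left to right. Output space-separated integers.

Line 1: ['content', 'umbrella'] (min_width=16, slack=1)
Line 2: ['orange', 'voice', 'how'] (min_width=16, slack=1)
Line 3: ['pharmacy', 'umbrella'] (min_width=17, slack=0)
Line 4: ['knife', 'draw', 'as'] (min_width=13, slack=4)

Answer: 2 1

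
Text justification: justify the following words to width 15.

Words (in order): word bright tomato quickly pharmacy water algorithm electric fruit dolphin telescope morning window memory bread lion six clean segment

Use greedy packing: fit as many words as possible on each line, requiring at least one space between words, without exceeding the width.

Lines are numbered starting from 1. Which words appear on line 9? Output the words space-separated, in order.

Answer: memory bread

Derivation:
Line 1: ['word', 'bright'] (min_width=11, slack=4)
Line 2: ['tomato', 'quickly'] (min_width=14, slack=1)
Line 3: ['pharmacy', 'water'] (min_width=14, slack=1)
Line 4: ['algorithm'] (min_width=9, slack=6)
Line 5: ['electric', 'fruit'] (min_width=14, slack=1)
Line 6: ['dolphin'] (min_width=7, slack=8)
Line 7: ['telescope'] (min_width=9, slack=6)
Line 8: ['morning', 'window'] (min_width=14, slack=1)
Line 9: ['memory', 'bread'] (min_width=12, slack=3)
Line 10: ['lion', 'six', 'clean'] (min_width=14, slack=1)
Line 11: ['segment'] (min_width=7, slack=8)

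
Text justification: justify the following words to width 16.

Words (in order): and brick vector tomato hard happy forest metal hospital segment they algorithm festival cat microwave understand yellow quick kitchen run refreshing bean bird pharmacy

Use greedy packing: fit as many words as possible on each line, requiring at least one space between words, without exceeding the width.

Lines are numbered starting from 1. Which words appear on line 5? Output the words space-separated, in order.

Line 1: ['and', 'brick', 'vector'] (min_width=16, slack=0)
Line 2: ['tomato', 'hard'] (min_width=11, slack=5)
Line 3: ['happy', 'forest'] (min_width=12, slack=4)
Line 4: ['metal', 'hospital'] (min_width=14, slack=2)
Line 5: ['segment', 'they'] (min_width=12, slack=4)
Line 6: ['algorithm'] (min_width=9, slack=7)
Line 7: ['festival', 'cat'] (min_width=12, slack=4)
Line 8: ['microwave'] (min_width=9, slack=7)
Line 9: ['understand'] (min_width=10, slack=6)
Line 10: ['yellow', 'quick'] (min_width=12, slack=4)
Line 11: ['kitchen', 'run'] (min_width=11, slack=5)
Line 12: ['refreshing', 'bean'] (min_width=15, slack=1)
Line 13: ['bird', 'pharmacy'] (min_width=13, slack=3)

Answer: segment they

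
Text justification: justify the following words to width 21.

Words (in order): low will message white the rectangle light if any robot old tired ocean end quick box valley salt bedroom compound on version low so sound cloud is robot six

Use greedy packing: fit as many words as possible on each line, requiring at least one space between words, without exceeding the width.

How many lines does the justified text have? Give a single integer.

Line 1: ['low', 'will', 'message'] (min_width=16, slack=5)
Line 2: ['white', 'the', 'rectangle'] (min_width=19, slack=2)
Line 3: ['light', 'if', 'any', 'robot'] (min_width=18, slack=3)
Line 4: ['old', 'tired', 'ocean', 'end'] (min_width=19, slack=2)
Line 5: ['quick', 'box', 'valley', 'salt'] (min_width=21, slack=0)
Line 6: ['bedroom', 'compound', 'on'] (min_width=19, slack=2)
Line 7: ['version', 'low', 'so', 'sound'] (min_width=20, slack=1)
Line 8: ['cloud', 'is', 'robot', 'six'] (min_width=18, slack=3)
Total lines: 8

Answer: 8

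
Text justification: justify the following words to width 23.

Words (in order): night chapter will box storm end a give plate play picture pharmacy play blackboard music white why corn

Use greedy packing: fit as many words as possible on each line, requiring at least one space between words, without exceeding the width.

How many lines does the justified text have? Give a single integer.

Line 1: ['night', 'chapter', 'will', 'box'] (min_width=22, slack=1)
Line 2: ['storm', 'end', 'a', 'give', 'plate'] (min_width=22, slack=1)
Line 3: ['play', 'picture', 'pharmacy'] (min_width=21, slack=2)
Line 4: ['play', 'blackboard', 'music'] (min_width=21, slack=2)
Line 5: ['white', 'why', 'corn'] (min_width=14, slack=9)
Total lines: 5

Answer: 5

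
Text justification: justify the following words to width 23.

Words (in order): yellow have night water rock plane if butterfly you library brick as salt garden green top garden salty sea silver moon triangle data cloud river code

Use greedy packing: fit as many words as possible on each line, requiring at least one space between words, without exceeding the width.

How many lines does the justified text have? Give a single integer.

Answer: 7

Derivation:
Line 1: ['yellow', 'have', 'night', 'water'] (min_width=23, slack=0)
Line 2: ['rock', 'plane', 'if', 'butterfly'] (min_width=23, slack=0)
Line 3: ['you', 'library', 'brick', 'as'] (min_width=20, slack=3)
Line 4: ['salt', 'garden', 'green', 'top'] (min_width=21, slack=2)
Line 5: ['garden', 'salty', 'sea', 'silver'] (min_width=23, slack=0)
Line 6: ['moon', 'triangle', 'data'] (min_width=18, slack=5)
Line 7: ['cloud', 'river', 'code'] (min_width=16, slack=7)
Total lines: 7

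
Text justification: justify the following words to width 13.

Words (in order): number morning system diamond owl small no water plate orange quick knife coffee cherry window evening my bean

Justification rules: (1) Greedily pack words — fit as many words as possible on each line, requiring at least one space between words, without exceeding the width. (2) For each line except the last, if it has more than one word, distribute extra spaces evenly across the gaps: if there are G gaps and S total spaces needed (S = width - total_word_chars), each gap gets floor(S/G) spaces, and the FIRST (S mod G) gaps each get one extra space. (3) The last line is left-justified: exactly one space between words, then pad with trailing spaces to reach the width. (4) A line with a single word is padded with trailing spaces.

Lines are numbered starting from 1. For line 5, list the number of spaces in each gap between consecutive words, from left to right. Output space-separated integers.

Line 1: ['number'] (min_width=6, slack=7)
Line 2: ['morning'] (min_width=7, slack=6)
Line 3: ['system'] (min_width=6, slack=7)
Line 4: ['diamond', 'owl'] (min_width=11, slack=2)
Line 5: ['small', 'no'] (min_width=8, slack=5)
Line 6: ['water', 'plate'] (min_width=11, slack=2)
Line 7: ['orange', 'quick'] (min_width=12, slack=1)
Line 8: ['knife', 'coffee'] (min_width=12, slack=1)
Line 9: ['cherry', 'window'] (min_width=13, slack=0)
Line 10: ['evening', 'my'] (min_width=10, slack=3)
Line 11: ['bean'] (min_width=4, slack=9)

Answer: 6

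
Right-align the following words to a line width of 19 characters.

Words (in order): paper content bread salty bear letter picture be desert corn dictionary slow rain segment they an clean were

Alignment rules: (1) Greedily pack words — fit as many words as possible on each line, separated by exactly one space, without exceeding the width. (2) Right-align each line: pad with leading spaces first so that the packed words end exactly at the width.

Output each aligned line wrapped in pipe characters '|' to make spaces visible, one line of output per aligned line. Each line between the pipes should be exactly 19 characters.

Answer: |paper content bread|
|  salty bear letter|
|  picture be desert|
|    corn dictionary|
|  slow rain segment|
| they an clean were|

Derivation:
Line 1: ['paper', 'content', 'bread'] (min_width=19, slack=0)
Line 2: ['salty', 'bear', 'letter'] (min_width=17, slack=2)
Line 3: ['picture', 'be', 'desert'] (min_width=17, slack=2)
Line 4: ['corn', 'dictionary'] (min_width=15, slack=4)
Line 5: ['slow', 'rain', 'segment'] (min_width=17, slack=2)
Line 6: ['they', 'an', 'clean', 'were'] (min_width=18, slack=1)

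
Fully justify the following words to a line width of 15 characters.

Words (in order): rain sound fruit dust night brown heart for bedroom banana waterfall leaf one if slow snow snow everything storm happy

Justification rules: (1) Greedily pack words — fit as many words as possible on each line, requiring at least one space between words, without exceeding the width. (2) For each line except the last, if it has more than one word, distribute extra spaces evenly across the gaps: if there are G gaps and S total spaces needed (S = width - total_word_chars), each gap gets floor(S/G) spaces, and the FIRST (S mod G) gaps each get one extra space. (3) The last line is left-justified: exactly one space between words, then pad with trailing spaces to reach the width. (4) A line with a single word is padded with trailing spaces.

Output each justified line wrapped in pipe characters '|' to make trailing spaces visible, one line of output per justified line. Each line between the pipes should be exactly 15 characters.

Answer: |rain      sound|
|fruit      dust|
|night     brown|
|heart       for|
|bedroom  banana|
|waterfall  leaf|
|one   if   slow|
|snow       snow|
|everything     |
|storm happy    |

Derivation:
Line 1: ['rain', 'sound'] (min_width=10, slack=5)
Line 2: ['fruit', 'dust'] (min_width=10, slack=5)
Line 3: ['night', 'brown'] (min_width=11, slack=4)
Line 4: ['heart', 'for'] (min_width=9, slack=6)
Line 5: ['bedroom', 'banana'] (min_width=14, slack=1)
Line 6: ['waterfall', 'leaf'] (min_width=14, slack=1)
Line 7: ['one', 'if', 'slow'] (min_width=11, slack=4)
Line 8: ['snow', 'snow'] (min_width=9, slack=6)
Line 9: ['everything'] (min_width=10, slack=5)
Line 10: ['storm', 'happy'] (min_width=11, slack=4)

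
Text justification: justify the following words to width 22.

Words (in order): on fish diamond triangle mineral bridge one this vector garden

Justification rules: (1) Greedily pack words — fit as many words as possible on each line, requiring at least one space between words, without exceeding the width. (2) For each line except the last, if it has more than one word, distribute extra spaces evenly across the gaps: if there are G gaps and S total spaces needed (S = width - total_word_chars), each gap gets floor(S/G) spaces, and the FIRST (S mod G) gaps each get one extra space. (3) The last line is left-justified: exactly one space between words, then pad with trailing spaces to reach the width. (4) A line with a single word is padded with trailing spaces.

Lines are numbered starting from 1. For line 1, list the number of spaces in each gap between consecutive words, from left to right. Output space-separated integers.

Line 1: ['on', 'fish', 'diamond'] (min_width=15, slack=7)
Line 2: ['triangle', 'mineral'] (min_width=16, slack=6)
Line 3: ['bridge', 'one', 'this', 'vector'] (min_width=22, slack=0)
Line 4: ['garden'] (min_width=6, slack=16)

Answer: 5 4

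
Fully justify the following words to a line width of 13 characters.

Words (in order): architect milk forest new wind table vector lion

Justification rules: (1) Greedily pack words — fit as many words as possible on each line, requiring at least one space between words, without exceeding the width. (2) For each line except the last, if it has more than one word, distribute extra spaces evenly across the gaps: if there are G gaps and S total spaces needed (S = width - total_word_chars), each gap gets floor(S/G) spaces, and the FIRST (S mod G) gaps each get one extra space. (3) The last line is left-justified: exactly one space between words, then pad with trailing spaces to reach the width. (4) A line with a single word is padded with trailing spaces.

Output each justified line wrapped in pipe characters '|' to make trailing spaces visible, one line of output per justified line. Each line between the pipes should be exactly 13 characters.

Line 1: ['architect'] (min_width=9, slack=4)
Line 2: ['milk', 'forest'] (min_width=11, slack=2)
Line 3: ['new', 'wind'] (min_width=8, slack=5)
Line 4: ['table', 'vector'] (min_width=12, slack=1)
Line 5: ['lion'] (min_width=4, slack=9)

Answer: |architect    |
|milk   forest|
|new      wind|
|table  vector|
|lion         |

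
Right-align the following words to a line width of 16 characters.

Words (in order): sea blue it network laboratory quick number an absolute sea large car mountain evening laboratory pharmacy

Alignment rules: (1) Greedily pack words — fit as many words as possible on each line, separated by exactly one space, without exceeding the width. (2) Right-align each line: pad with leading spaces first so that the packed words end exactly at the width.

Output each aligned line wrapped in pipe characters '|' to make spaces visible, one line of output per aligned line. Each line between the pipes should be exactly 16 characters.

Line 1: ['sea', 'blue', 'it'] (min_width=11, slack=5)
Line 2: ['network'] (min_width=7, slack=9)
Line 3: ['laboratory', 'quick'] (min_width=16, slack=0)
Line 4: ['number', 'an'] (min_width=9, slack=7)
Line 5: ['absolute', 'sea'] (min_width=12, slack=4)
Line 6: ['large', 'car'] (min_width=9, slack=7)
Line 7: ['mountain', 'evening'] (min_width=16, slack=0)
Line 8: ['laboratory'] (min_width=10, slack=6)
Line 9: ['pharmacy'] (min_width=8, slack=8)

Answer: |     sea blue it|
|         network|
|laboratory quick|
|       number an|
|    absolute sea|
|       large car|
|mountain evening|
|      laboratory|
|        pharmacy|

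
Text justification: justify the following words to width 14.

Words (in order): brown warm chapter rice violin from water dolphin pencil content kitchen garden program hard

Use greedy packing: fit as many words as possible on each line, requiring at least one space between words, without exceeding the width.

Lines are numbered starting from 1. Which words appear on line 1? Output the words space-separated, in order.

Answer: brown warm

Derivation:
Line 1: ['brown', 'warm'] (min_width=10, slack=4)
Line 2: ['chapter', 'rice'] (min_width=12, slack=2)
Line 3: ['violin', 'from'] (min_width=11, slack=3)
Line 4: ['water', 'dolphin'] (min_width=13, slack=1)
Line 5: ['pencil', 'content'] (min_width=14, slack=0)
Line 6: ['kitchen', 'garden'] (min_width=14, slack=0)
Line 7: ['program', 'hard'] (min_width=12, slack=2)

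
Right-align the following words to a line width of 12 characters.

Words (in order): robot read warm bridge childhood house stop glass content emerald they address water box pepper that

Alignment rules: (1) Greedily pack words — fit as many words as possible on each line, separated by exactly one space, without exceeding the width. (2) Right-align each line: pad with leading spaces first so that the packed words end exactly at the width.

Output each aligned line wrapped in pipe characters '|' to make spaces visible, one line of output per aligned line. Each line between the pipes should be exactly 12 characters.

Answer: |  robot read|
| warm bridge|
|   childhood|
|  house stop|
|       glass|
|     content|
|emerald they|
|     address|
|   water box|
| pepper that|

Derivation:
Line 1: ['robot', 'read'] (min_width=10, slack=2)
Line 2: ['warm', 'bridge'] (min_width=11, slack=1)
Line 3: ['childhood'] (min_width=9, slack=3)
Line 4: ['house', 'stop'] (min_width=10, slack=2)
Line 5: ['glass'] (min_width=5, slack=7)
Line 6: ['content'] (min_width=7, slack=5)
Line 7: ['emerald', 'they'] (min_width=12, slack=0)
Line 8: ['address'] (min_width=7, slack=5)
Line 9: ['water', 'box'] (min_width=9, slack=3)
Line 10: ['pepper', 'that'] (min_width=11, slack=1)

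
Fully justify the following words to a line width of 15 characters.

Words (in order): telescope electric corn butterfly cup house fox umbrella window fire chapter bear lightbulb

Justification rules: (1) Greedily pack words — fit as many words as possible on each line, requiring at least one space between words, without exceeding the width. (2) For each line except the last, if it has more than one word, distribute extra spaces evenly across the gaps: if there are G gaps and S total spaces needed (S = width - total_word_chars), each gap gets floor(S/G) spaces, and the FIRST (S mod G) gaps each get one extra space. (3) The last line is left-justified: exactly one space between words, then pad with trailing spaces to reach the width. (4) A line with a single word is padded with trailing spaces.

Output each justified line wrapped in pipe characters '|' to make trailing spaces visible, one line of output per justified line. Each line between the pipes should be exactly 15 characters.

Line 1: ['telescope'] (min_width=9, slack=6)
Line 2: ['electric', 'corn'] (min_width=13, slack=2)
Line 3: ['butterfly', 'cup'] (min_width=13, slack=2)
Line 4: ['house', 'fox'] (min_width=9, slack=6)
Line 5: ['umbrella', 'window'] (min_width=15, slack=0)
Line 6: ['fire', 'chapter'] (min_width=12, slack=3)
Line 7: ['bear', 'lightbulb'] (min_width=14, slack=1)

Answer: |telescope      |
|electric   corn|
|butterfly   cup|
|house       fox|
|umbrella window|
|fire    chapter|
|bear lightbulb |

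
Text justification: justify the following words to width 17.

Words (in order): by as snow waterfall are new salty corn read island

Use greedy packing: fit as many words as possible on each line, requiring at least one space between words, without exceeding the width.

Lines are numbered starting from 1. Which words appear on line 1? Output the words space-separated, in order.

Line 1: ['by', 'as', 'snow'] (min_width=10, slack=7)
Line 2: ['waterfall', 'are', 'new'] (min_width=17, slack=0)
Line 3: ['salty', 'corn', 'read'] (min_width=15, slack=2)
Line 4: ['island'] (min_width=6, slack=11)

Answer: by as snow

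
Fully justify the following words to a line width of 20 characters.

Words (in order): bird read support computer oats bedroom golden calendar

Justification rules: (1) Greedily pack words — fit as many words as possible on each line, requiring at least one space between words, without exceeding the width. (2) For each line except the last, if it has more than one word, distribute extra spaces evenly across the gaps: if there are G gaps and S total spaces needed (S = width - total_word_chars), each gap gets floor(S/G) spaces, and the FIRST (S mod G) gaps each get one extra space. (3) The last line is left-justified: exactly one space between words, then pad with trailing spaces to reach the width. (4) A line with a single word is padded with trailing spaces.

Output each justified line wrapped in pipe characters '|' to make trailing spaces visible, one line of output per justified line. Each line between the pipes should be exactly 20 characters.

Line 1: ['bird', 'read', 'support'] (min_width=17, slack=3)
Line 2: ['computer', 'oats'] (min_width=13, slack=7)
Line 3: ['bedroom', 'golden'] (min_width=14, slack=6)
Line 4: ['calendar'] (min_width=8, slack=12)

Answer: |bird   read  support|
|computer        oats|
|bedroom       golden|
|calendar            |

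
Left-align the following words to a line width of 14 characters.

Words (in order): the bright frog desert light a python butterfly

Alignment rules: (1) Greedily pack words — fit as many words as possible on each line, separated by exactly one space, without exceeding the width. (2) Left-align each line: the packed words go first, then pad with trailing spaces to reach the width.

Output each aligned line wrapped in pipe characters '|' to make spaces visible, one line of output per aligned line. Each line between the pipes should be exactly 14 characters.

Line 1: ['the', 'bright'] (min_width=10, slack=4)
Line 2: ['frog', 'desert'] (min_width=11, slack=3)
Line 3: ['light', 'a', 'python'] (min_width=14, slack=0)
Line 4: ['butterfly'] (min_width=9, slack=5)

Answer: |the bright    |
|frog desert   |
|light a python|
|butterfly     |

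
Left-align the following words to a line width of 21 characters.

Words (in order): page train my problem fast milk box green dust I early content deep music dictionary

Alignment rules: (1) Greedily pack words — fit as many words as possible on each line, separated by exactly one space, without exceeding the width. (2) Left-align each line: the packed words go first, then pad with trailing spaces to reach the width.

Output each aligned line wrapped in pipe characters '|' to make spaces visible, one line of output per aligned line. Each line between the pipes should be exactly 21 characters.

Line 1: ['page', 'train', 'my', 'problem'] (min_width=21, slack=0)
Line 2: ['fast', 'milk', 'box', 'green'] (min_width=19, slack=2)
Line 3: ['dust', 'I', 'early', 'content'] (min_width=20, slack=1)
Line 4: ['deep', 'music', 'dictionary'] (min_width=21, slack=0)

Answer: |page train my problem|
|fast milk box green  |
|dust I early content |
|deep music dictionary|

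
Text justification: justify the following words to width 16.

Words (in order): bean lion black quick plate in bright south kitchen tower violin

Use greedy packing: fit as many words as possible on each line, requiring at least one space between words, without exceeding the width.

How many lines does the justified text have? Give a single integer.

Answer: 5

Derivation:
Line 1: ['bean', 'lion', 'black'] (min_width=15, slack=1)
Line 2: ['quick', 'plate', 'in'] (min_width=14, slack=2)
Line 3: ['bright', 'south'] (min_width=12, slack=4)
Line 4: ['kitchen', 'tower'] (min_width=13, slack=3)
Line 5: ['violin'] (min_width=6, slack=10)
Total lines: 5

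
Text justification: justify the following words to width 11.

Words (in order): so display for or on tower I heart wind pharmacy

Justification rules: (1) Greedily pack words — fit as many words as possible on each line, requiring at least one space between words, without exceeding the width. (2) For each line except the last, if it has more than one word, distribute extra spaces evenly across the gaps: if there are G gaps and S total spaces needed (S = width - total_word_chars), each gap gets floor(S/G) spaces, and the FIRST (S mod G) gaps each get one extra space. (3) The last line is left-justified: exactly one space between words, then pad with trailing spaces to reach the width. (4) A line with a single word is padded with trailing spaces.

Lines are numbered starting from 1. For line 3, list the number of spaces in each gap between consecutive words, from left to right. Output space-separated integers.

Answer: 5

Derivation:
Line 1: ['so', 'display'] (min_width=10, slack=1)
Line 2: ['for', 'or', 'on'] (min_width=9, slack=2)
Line 3: ['tower', 'I'] (min_width=7, slack=4)
Line 4: ['heart', 'wind'] (min_width=10, slack=1)
Line 5: ['pharmacy'] (min_width=8, slack=3)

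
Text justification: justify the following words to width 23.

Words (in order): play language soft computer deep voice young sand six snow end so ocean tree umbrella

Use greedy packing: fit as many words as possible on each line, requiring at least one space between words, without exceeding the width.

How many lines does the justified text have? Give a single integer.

Answer: 4

Derivation:
Line 1: ['play', 'language', 'soft'] (min_width=18, slack=5)
Line 2: ['computer', 'deep', 'voice'] (min_width=19, slack=4)
Line 3: ['young', 'sand', 'six', 'snow', 'end'] (min_width=23, slack=0)
Line 4: ['so', 'ocean', 'tree', 'umbrella'] (min_width=22, slack=1)
Total lines: 4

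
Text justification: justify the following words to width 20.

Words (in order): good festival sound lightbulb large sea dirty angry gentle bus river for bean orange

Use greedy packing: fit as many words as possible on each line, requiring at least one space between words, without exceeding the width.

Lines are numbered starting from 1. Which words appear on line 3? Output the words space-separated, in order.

Line 1: ['good', 'festival', 'sound'] (min_width=19, slack=1)
Line 2: ['lightbulb', 'large', 'sea'] (min_width=19, slack=1)
Line 3: ['dirty', 'angry', 'gentle'] (min_width=18, slack=2)
Line 4: ['bus', 'river', 'for', 'bean'] (min_width=18, slack=2)
Line 5: ['orange'] (min_width=6, slack=14)

Answer: dirty angry gentle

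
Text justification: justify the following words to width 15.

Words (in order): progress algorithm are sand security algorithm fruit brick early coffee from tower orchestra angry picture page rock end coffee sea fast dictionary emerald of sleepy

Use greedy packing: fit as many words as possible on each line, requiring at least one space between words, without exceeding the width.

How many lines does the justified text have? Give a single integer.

Line 1: ['progress'] (min_width=8, slack=7)
Line 2: ['algorithm', 'are'] (min_width=13, slack=2)
Line 3: ['sand', 'security'] (min_width=13, slack=2)
Line 4: ['algorithm', 'fruit'] (min_width=15, slack=0)
Line 5: ['brick', 'early'] (min_width=11, slack=4)
Line 6: ['coffee', 'from'] (min_width=11, slack=4)
Line 7: ['tower', 'orchestra'] (min_width=15, slack=0)
Line 8: ['angry', 'picture'] (min_width=13, slack=2)
Line 9: ['page', 'rock', 'end'] (min_width=13, slack=2)
Line 10: ['coffee', 'sea', 'fast'] (min_width=15, slack=0)
Line 11: ['dictionary'] (min_width=10, slack=5)
Line 12: ['emerald', 'of'] (min_width=10, slack=5)
Line 13: ['sleepy'] (min_width=6, slack=9)
Total lines: 13

Answer: 13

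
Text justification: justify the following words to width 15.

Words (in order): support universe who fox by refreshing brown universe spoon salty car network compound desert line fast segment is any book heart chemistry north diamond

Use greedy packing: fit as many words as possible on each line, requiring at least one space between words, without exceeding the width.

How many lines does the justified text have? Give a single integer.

Line 1: ['support'] (min_width=7, slack=8)
Line 2: ['universe', 'who'] (min_width=12, slack=3)
Line 3: ['fox', 'by'] (min_width=6, slack=9)
Line 4: ['refreshing'] (min_width=10, slack=5)
Line 5: ['brown', 'universe'] (min_width=14, slack=1)
Line 6: ['spoon', 'salty', 'car'] (min_width=15, slack=0)
Line 7: ['network'] (min_width=7, slack=8)
Line 8: ['compound', 'desert'] (min_width=15, slack=0)
Line 9: ['line', 'fast'] (min_width=9, slack=6)
Line 10: ['segment', 'is', 'any'] (min_width=14, slack=1)
Line 11: ['book', 'heart'] (min_width=10, slack=5)
Line 12: ['chemistry', 'north'] (min_width=15, slack=0)
Line 13: ['diamond'] (min_width=7, slack=8)
Total lines: 13

Answer: 13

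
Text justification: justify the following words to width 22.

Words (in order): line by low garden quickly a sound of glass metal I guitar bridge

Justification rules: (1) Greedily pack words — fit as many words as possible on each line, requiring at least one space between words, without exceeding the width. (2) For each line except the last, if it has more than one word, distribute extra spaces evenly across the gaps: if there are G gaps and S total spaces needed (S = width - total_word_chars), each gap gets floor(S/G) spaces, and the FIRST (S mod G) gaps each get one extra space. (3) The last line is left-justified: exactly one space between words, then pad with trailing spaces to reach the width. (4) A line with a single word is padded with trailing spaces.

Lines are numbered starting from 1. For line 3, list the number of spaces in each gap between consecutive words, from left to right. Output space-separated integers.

Line 1: ['line', 'by', 'low', 'garden'] (min_width=18, slack=4)
Line 2: ['quickly', 'a', 'sound', 'of'] (min_width=18, slack=4)
Line 3: ['glass', 'metal', 'I', 'guitar'] (min_width=20, slack=2)
Line 4: ['bridge'] (min_width=6, slack=16)

Answer: 2 2 1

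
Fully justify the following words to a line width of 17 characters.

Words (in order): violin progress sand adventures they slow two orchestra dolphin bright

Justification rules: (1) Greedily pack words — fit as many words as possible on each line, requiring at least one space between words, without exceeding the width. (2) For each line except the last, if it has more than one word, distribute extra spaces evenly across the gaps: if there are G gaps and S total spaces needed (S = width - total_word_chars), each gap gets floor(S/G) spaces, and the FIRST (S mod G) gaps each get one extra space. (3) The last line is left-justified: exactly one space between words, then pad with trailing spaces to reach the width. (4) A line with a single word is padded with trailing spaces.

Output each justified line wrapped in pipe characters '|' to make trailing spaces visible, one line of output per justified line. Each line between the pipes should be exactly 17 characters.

Answer: |violin   progress|
|sand   adventures|
|they   slow   two|
|orchestra dolphin|
|bright           |

Derivation:
Line 1: ['violin', 'progress'] (min_width=15, slack=2)
Line 2: ['sand', 'adventures'] (min_width=15, slack=2)
Line 3: ['they', 'slow', 'two'] (min_width=13, slack=4)
Line 4: ['orchestra', 'dolphin'] (min_width=17, slack=0)
Line 5: ['bright'] (min_width=6, slack=11)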